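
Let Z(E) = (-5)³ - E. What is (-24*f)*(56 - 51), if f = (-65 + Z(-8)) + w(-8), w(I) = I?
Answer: 22800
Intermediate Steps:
Z(E) = -125 - E
f = -190 (f = (-65 + (-125 - 1*(-8))) - 8 = (-65 + (-125 + 8)) - 8 = (-65 - 117) - 8 = -182 - 8 = -190)
(-24*f)*(56 - 51) = (-24*(-190))*(56 - 51) = 4560*5 = 22800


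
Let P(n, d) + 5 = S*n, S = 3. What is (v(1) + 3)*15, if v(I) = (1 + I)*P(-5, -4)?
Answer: -555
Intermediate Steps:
P(n, d) = -5 + 3*n
v(I) = -20 - 20*I (v(I) = (1 + I)*(-5 + 3*(-5)) = (1 + I)*(-5 - 15) = (1 + I)*(-20) = -20 - 20*I)
(v(1) + 3)*15 = ((-20 - 20*1) + 3)*15 = ((-20 - 20) + 3)*15 = (-40 + 3)*15 = -37*15 = -555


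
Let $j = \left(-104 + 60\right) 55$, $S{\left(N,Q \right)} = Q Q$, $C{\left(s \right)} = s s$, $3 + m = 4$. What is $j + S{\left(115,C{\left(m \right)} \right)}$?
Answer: $-2419$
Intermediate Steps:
$m = 1$ ($m = -3 + 4 = 1$)
$C{\left(s \right)} = s^{2}$
$S{\left(N,Q \right)} = Q^{2}$
$j = -2420$ ($j = \left(-44\right) 55 = -2420$)
$j + S{\left(115,C{\left(m \right)} \right)} = -2420 + \left(1^{2}\right)^{2} = -2420 + 1^{2} = -2420 + 1 = -2419$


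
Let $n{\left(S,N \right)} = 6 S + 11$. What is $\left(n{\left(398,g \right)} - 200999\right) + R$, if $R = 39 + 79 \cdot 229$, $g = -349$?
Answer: $-180470$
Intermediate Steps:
$R = 18130$ ($R = 39 + 18091 = 18130$)
$n{\left(S,N \right)} = 11 + 6 S$
$\left(n{\left(398,g \right)} - 200999\right) + R = \left(\left(11 + 6 \cdot 398\right) - 200999\right) + 18130 = \left(\left(11 + 2388\right) - 200999\right) + 18130 = \left(2399 - 200999\right) + 18130 = -198600 + 18130 = -180470$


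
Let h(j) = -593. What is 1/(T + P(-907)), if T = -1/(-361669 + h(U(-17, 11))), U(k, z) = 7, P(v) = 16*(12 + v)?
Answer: -362262/5187591839 ≈ -6.9832e-5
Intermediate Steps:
P(v) = 192 + 16*v
T = 1/362262 (T = -1/(-361669 - 593) = -1/(-362262) = -1*(-1/362262) = 1/362262 ≈ 2.7604e-6)
1/(T + P(-907)) = 1/(1/362262 + (192 + 16*(-907))) = 1/(1/362262 + (192 - 14512)) = 1/(1/362262 - 14320) = 1/(-5187591839/362262) = -362262/5187591839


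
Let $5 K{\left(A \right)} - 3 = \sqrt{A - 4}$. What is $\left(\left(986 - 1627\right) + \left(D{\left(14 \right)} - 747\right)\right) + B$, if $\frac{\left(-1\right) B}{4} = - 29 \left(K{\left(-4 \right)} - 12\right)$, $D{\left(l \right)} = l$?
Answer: $- \frac{13482}{5} + \frac{232 i \sqrt{2}}{5} \approx -2696.4 + 65.62 i$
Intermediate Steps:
$K{\left(A \right)} = \frac{3}{5} + \frac{\sqrt{-4 + A}}{5}$ ($K{\left(A \right)} = \frac{3}{5} + \frac{\sqrt{A - 4}}{5} = \frac{3}{5} + \frac{\sqrt{-4 + A}}{5}$)
$B = - \frac{6612}{5} + \frac{232 i \sqrt{2}}{5}$ ($B = - 4 \left(- 29 \left(\left(\frac{3}{5} + \frac{\sqrt{-4 - 4}}{5}\right) - 12\right)\right) = - 4 \left(- 29 \left(\left(\frac{3}{5} + \frac{\sqrt{-8}}{5}\right) - 12\right)\right) = - 4 \left(- 29 \left(\left(\frac{3}{5} + \frac{2 i \sqrt{2}}{5}\right) - 12\right)\right) = - 4 \left(- 29 \left(- \frac{57}{5} + \frac{2 i \sqrt{2}}{5}\right)\right) = - 4 \left(\frac{1653}{5} - \frac{58 i \sqrt{2}}{5}\right) = - \frac{6612}{5} + \frac{232 i \sqrt{2}}{5} \approx -1322.4 + 65.62 i$)
$\left(\left(986 - 1627\right) + \left(D{\left(14 \right)} - 747\right)\right) + B = \left(\left(986 - 1627\right) + \left(14 - 747\right)\right) - \left(\frac{6612}{5} - \frac{232 i \sqrt{2}}{5}\right) = \left(-641 - 733\right) - \left(\frac{6612}{5} - \frac{232 i \sqrt{2}}{5}\right) = -1374 - \left(\frac{6612}{5} - \frac{232 i \sqrt{2}}{5}\right) = - \frac{13482}{5} + \frac{232 i \sqrt{2}}{5}$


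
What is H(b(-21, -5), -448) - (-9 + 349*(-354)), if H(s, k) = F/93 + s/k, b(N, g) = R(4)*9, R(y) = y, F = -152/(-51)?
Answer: 65634367217/531216 ≈ 1.2356e+5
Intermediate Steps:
F = 152/51 (F = -152*(-1/51) = 152/51 ≈ 2.9804)
b(N, g) = 36 (b(N, g) = 4*9 = 36)
H(s, k) = 152/4743 + s/k (H(s, k) = (152/51)/93 + s/k = (152/51)*(1/93) + s/k = 152/4743 + s/k)
H(b(-21, -5), -448) - (-9 + 349*(-354)) = (152/4743 + 36/(-448)) - (-9 + 349*(-354)) = (152/4743 + 36*(-1/448)) - (-9 - 123546) = (152/4743 - 9/112) - 1*(-123555) = -25663/531216 + 123555 = 65634367217/531216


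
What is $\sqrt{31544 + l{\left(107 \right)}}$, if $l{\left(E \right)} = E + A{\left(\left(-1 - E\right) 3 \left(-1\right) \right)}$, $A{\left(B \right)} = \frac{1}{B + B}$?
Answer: $\frac{\sqrt{41019698}}{36} \approx 177.91$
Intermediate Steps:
$A{\left(B \right)} = \frac{1}{2 B}$
$l{\left(E \right)} = E + \frac{1}{2 \left(3 + 3 E\right)}$ ($l{\left(E \right)} = E + \frac{1}{2 \left(-1 - E\right) 3 \left(-1\right)} = E + \frac{1}{2 \left(-3 - 3 E\right) \left(-1\right)} = E + \frac{1}{2 \left(3 + 3 E\right)}$)
$\sqrt{31544 + l{\left(107 \right)}} = \sqrt{31544 + \frac{\frac{1}{6} + 107 \left(1 + 107\right)}{1 + 107}} = \sqrt{31544 + \frac{\frac{1}{6} + 107 \cdot 108}{108}} = \sqrt{31544 + \frac{\frac{1}{6} + 11556}{108}} = \sqrt{31544 + \frac{1}{108} \cdot \frac{69337}{6}} = \sqrt{31544 + \frac{69337}{648}} = \sqrt{\frac{20509849}{648}} = \frac{\sqrt{41019698}}{36}$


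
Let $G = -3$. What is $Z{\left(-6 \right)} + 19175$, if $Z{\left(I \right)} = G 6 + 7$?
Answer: $19164$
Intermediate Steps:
$Z{\left(I \right)} = -11$ ($Z{\left(I \right)} = \left(-3\right) 6 + 7 = -18 + 7 = -11$)
$Z{\left(-6 \right)} + 19175 = -11 + 19175 = 19164$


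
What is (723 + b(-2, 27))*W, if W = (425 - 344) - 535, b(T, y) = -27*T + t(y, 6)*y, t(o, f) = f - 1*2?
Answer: -401790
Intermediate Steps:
t(o, f) = -2 + f (t(o, f) = f - 2 = -2 + f)
b(T, y) = -27*T + 4*y (b(T, y) = -27*T + (-2 + 6)*y = -27*T + 4*y)
W = -454 (W = 81 - 535 = -454)
(723 + b(-2, 27))*W = (723 + (-27*(-2) + 4*27))*(-454) = (723 + (54 + 108))*(-454) = (723 + 162)*(-454) = 885*(-454) = -401790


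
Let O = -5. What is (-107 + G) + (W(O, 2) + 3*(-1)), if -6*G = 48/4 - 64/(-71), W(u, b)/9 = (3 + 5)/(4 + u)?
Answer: -39224/213 ≈ -184.15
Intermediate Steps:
W(u, b) = 72/(4 + u) (W(u, b) = 9*((3 + 5)/(4 + u)) = 9*(8/(4 + u)) = 72/(4 + u))
G = -458/213 (G = -(48/4 - 64/(-71))/6 = -(48*(1/4) - 64*(-1/71))/6 = -(12 + 64/71)/6 = -1/6*916/71 = -458/213 ≈ -2.1502)
(-107 + G) + (W(O, 2) + 3*(-1)) = (-107 - 458/213) + (72/(4 - 5) + 3*(-1)) = -23249/213 + (72/(-1) - 3) = -23249/213 + (72*(-1) - 3) = -23249/213 + (-72 - 3) = -23249/213 - 75 = -39224/213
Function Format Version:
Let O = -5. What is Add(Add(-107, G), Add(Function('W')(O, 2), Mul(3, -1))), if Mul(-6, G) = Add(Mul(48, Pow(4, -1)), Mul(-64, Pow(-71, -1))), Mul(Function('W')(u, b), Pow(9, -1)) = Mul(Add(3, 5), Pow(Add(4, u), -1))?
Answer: Rational(-39224, 213) ≈ -184.15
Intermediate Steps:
Function('W')(u, b) = Mul(72, Pow(Add(4, u), -1)) (Function('W')(u, b) = Mul(9, Mul(Add(3, 5), Pow(Add(4, u), -1))) = Mul(9, Mul(8, Pow(Add(4, u), -1))) = Mul(72, Pow(Add(4, u), -1)))
G = Rational(-458, 213) (G = Mul(Rational(-1, 6), Add(Mul(48, Pow(4, -1)), Mul(-64, Pow(-71, -1)))) = Mul(Rational(-1, 6), Add(Mul(48, Rational(1, 4)), Mul(-64, Rational(-1, 71)))) = Mul(Rational(-1, 6), Add(12, Rational(64, 71))) = Mul(Rational(-1, 6), Rational(916, 71)) = Rational(-458, 213) ≈ -2.1502)
Add(Add(-107, G), Add(Function('W')(O, 2), Mul(3, -1))) = Add(Add(-107, Rational(-458, 213)), Add(Mul(72, Pow(Add(4, -5), -1)), Mul(3, -1))) = Add(Rational(-23249, 213), Add(Mul(72, Pow(-1, -1)), -3)) = Add(Rational(-23249, 213), Add(Mul(72, -1), -3)) = Add(Rational(-23249, 213), Add(-72, -3)) = Add(Rational(-23249, 213), -75) = Rational(-39224, 213)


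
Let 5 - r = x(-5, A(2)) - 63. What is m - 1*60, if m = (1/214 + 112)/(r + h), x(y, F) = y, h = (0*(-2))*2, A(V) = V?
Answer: -913351/15622 ≈ -58.466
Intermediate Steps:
h = 0 (h = 0*2 = 0)
r = 73 (r = 5 - (-5 - 63) = 5 - 1*(-68) = 5 + 68 = 73)
m = 23969/15622 (m = (1/214 + 112)/(73 + 0) = (1/214 + 112)/73 = (23969/214)*(1/73) = 23969/15622 ≈ 1.5343)
m - 1*60 = 23969/15622 - 1*60 = 23969/15622 - 60 = -913351/15622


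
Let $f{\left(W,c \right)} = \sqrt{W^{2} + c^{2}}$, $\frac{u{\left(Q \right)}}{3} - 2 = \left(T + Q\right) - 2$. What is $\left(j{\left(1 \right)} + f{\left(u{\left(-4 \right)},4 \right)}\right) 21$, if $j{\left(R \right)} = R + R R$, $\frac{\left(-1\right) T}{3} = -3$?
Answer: $42 + 21 \sqrt{241} \approx 368.01$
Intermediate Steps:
$T = 9$ ($T = \left(-3\right) \left(-3\right) = 9$)
$u{\left(Q \right)} = 27 + 3 Q$ ($u{\left(Q \right)} = 6 + 3 \left(\left(9 + Q\right) - 2\right) = 6 + 3 \left(7 + Q\right) = 6 + \left(21 + 3 Q\right) = 27 + 3 Q$)
$j{\left(R \right)} = R + R^{2}$
$\left(j{\left(1 \right)} + f{\left(u{\left(-4 \right)},4 \right)}\right) 21 = \left(1 \left(1 + 1\right) + \sqrt{\left(27 + 3 \left(-4\right)\right)^{2} + 4^{2}}\right) 21 = \left(1 \cdot 2 + \sqrt{\left(27 - 12\right)^{2} + 16}\right) 21 = \left(2 + \sqrt{15^{2} + 16}\right) 21 = \left(2 + \sqrt{225 + 16}\right) 21 = \left(2 + \sqrt{241}\right) 21 = 42 + 21 \sqrt{241}$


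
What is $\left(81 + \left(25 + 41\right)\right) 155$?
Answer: $22785$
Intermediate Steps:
$\left(81 + \left(25 + 41\right)\right) 155 = \left(81 + 66\right) 155 = 147 \cdot 155 = 22785$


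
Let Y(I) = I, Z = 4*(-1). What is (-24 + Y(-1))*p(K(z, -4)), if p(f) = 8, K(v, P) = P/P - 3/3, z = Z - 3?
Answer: -200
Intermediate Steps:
Z = -4
z = -7 (z = -4 - 3 = -7)
K(v, P) = 0 (K(v, P) = 1 - 3*⅓ = 1 - 1 = 0)
(-24 + Y(-1))*p(K(z, -4)) = (-24 - 1)*8 = -25*8 = -200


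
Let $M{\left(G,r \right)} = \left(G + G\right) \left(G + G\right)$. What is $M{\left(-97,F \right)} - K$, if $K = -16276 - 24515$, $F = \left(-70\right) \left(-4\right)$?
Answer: $78427$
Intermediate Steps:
$F = 280$
$M{\left(G,r \right)} = 4 G^{2}$ ($M{\left(G,r \right)} = 2 G 2 G = 4 G^{2}$)
$K = -40791$ ($K = -16276 - 24515 = -40791$)
$M{\left(-97,F \right)} - K = 4 \left(-97\right)^{2} - -40791 = 4 \cdot 9409 + 40791 = 37636 + 40791 = 78427$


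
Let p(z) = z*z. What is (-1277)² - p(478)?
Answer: 1402245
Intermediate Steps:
p(z) = z²
(-1277)² - p(478) = (-1277)² - 1*478² = 1630729 - 1*228484 = 1630729 - 228484 = 1402245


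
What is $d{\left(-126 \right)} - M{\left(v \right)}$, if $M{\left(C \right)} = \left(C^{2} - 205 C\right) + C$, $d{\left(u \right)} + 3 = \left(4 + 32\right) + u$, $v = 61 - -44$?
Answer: $10302$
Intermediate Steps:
$v = 105$ ($v = 61 + 44 = 105$)
$d{\left(u \right)} = 33 + u$ ($d{\left(u \right)} = -3 + \left(\left(4 + 32\right) + u\right) = -3 + \left(36 + u\right) = 33 + u$)
$M{\left(C \right)} = C^{2} - 204 C$
$d{\left(-126 \right)} - M{\left(v \right)} = \left(33 - 126\right) - 105 \left(-204 + 105\right) = -93 - 105 \left(-99\right) = -93 - -10395 = -93 + 10395 = 10302$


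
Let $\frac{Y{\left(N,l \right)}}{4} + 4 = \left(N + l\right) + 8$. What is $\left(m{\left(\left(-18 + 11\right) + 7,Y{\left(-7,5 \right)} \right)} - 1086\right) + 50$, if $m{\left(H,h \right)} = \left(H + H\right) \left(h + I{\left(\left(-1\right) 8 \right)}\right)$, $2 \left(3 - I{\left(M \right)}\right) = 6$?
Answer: $-1036$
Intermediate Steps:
$I{\left(M \right)} = 0$ ($I{\left(M \right)} = 3 - 3 = 0$)
$Y{\left(N,l \right)} = 16 + 4 N + 4 l$ ($Y{\left(N,l \right)} = -16 + 4 \left(\left(N + l\right) + 8\right) = -16 + 4 \left(8 + N + l\right) = -16 + \left(32 + 4 N + 4 l\right) = 16 + 4 N + 4 l$)
$m{\left(H,h \right)} = 2 H h$ ($m{\left(H,h \right)} = \left(H + H\right) \left(h + 0\right) = 2 H h$)
$\left(m{\left(\left(-18 + 11\right) + 7,Y{\left(-7,5 \right)} \right)} - 1086\right) + 50 = \left(2 \left(\left(-18 + 11\right) + 7\right) \left(16 + 4 \left(-7\right) + 4 \cdot 5\right) - 1086\right) + 50 = \left(2 \left(-7 + 7\right) \left(16 - 28 + 20\right) - 1086\right) + 50 = \left(2 \cdot 0 \cdot 8 - 1086\right) + 50 = \left(0 - 1086\right) + 50 = -1086 + 50 = -1036$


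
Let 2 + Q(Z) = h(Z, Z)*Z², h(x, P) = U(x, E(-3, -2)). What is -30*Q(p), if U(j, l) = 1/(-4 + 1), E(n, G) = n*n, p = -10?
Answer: 1060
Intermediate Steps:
E(n, G) = n²
U(j, l) = -⅓ (U(j, l) = 1/(-3) = -⅓)
h(x, P) = -⅓
Q(Z) = -2 - Z²/3
-30*Q(p) = -30*(-2 - ⅓*(-10)²) = -30*(-2 - ⅓*100) = -30*(-2 - 100/3) = -30*(-106/3) = 1060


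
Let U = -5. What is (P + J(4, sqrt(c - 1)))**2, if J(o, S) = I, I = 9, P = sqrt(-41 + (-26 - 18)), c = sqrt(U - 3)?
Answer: (9 + I*sqrt(85))**2 ≈ -4.0 + 165.95*I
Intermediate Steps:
c = 2*I*sqrt(2) (c = sqrt(-5 - 3) = sqrt(-8) = 2*I*sqrt(2) ≈ 2.8284*I)
P = I*sqrt(85) (P = sqrt(-41 - 44) = sqrt(-85) = I*sqrt(85) ≈ 9.2195*I)
J(o, S) = 9
(P + J(4, sqrt(c - 1)))**2 = (I*sqrt(85) + 9)**2 = (9 + I*sqrt(85))**2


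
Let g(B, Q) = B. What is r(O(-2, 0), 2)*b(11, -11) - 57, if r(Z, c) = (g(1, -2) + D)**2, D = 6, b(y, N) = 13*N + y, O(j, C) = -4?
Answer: -6525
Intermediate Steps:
b(y, N) = y + 13*N
r(Z, c) = 49 (r(Z, c) = (1 + 6)**2 = 7**2 = 49)
r(O(-2, 0), 2)*b(11, -11) - 57 = 49*(11 + 13*(-11)) - 57 = 49*(11 - 143) - 57 = 49*(-132) - 57 = -6468 - 57 = -6525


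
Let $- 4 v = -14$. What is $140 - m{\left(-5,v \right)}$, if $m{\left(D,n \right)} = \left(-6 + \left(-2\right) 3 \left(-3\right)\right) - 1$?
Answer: $129$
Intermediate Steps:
$v = \frac{7}{2}$ ($v = \left(- \frac{1}{4}\right) \left(-14\right) = \frac{7}{2} \approx 3.5$)
$m{\left(D,n \right)} = 11$ ($m{\left(D,n \right)} = \left(-6 - -18\right) - 1 = \left(-6 + 18\right) - 1 = 12 - 1 = 11$)
$140 - m{\left(-5,v \right)} = 140 - 11 = 129$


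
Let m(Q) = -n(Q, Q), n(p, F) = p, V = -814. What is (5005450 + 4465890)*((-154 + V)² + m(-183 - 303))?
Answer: 8879475963400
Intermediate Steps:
m(Q) = -Q
(5005450 + 4465890)*((-154 + V)² + m(-183 - 303)) = (5005450 + 4465890)*((-154 - 814)² - (-183 - 303)) = 9471340*((-968)² - 1*(-486)) = 9471340*(937024 + 486) = 9471340*937510 = 8879475963400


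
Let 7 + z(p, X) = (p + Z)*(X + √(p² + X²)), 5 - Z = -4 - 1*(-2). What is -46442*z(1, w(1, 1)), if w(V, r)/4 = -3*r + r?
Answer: 3297382 - 371536*√65 ≈ 3.0196e+5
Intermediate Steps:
Z = 7 (Z = 5 - (-4 - 1*(-2)) = 5 - (-4 + 2) = 5 - 1*(-2) = 5 + 2 = 7)
w(V, r) = -8*r (w(V, r) = 4*(-3*r + r) = 4*(-2*r) = -8*r)
z(p, X) = -7 + (7 + p)*(X + √(X² + p²)) (z(p, X) = -7 + (p + 7)*(X + √(p² + X²)) = -7 + (7 + p)*(X + √(X² + p²)))
-46442*z(1, w(1, 1)) = -46442*(-7 + 7*(-8*1) + 7*√((-8*1)² + 1²) - 8*1*1 + 1*√((-8*1)² + 1²)) = -46442*(-7 + 7*(-8) + 7*√((-8)² + 1) - 8*1 + 1*√((-8)² + 1)) = -46442*(-7 - 56 + 7*√(64 + 1) - 8 + 1*√(64 + 1)) = -46442*(-7 - 56 + 7*√65 - 8 + 1*√65) = -46442*(-7 - 56 + 7*√65 - 8 + √65) = -46442*(-71 + 8*√65) = 3297382 - 371536*√65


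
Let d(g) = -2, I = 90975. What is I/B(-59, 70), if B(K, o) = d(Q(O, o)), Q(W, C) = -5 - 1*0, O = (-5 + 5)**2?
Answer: -90975/2 ≈ -45488.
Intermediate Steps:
O = 0 (O = 0**2 = 0)
Q(W, C) = -5 (Q(W, C) = -5 + 0 = -5)
B(K, o) = -2
I/B(-59, 70) = 90975/(-2) = 90975*(-1/2) = -90975/2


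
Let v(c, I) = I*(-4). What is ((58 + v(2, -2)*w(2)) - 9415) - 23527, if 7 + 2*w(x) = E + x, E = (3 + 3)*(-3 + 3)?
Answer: -32904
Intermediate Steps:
v(c, I) = -4*I
E = 0 (E = 6*0 = 0)
w(x) = -7/2 + x/2 (w(x) = -7/2 + (0 + x)/2 = -7/2 + x/2)
((58 + v(2, -2)*w(2)) - 9415) - 23527 = ((58 + (-4*(-2))*(-7/2 + (1/2)*2)) - 9415) - 23527 = ((58 + 8*(-7/2 + 1)) - 9415) - 23527 = ((58 + 8*(-5/2)) - 9415) - 23527 = ((58 - 20) - 9415) - 23527 = (38 - 9415) - 23527 = -9377 - 23527 = -32904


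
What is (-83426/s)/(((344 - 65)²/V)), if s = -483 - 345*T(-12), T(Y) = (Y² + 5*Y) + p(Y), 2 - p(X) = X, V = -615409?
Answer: -7334444462/381343059 ≈ -19.233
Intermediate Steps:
p(X) = 2 - X
T(Y) = 2 + Y² + 4*Y (T(Y) = (Y² + 5*Y) + (2 - Y) = 2 + Y² + 4*Y)
s = -34293 (s = -483 - 345*(2 + (-12)² + 4*(-12)) = -483 - 345*(2 + 144 - 48) = -483 - 345*98 = -483 - 33810 = -34293)
(-83426/s)/(((344 - 65)²/V)) = (-83426/(-34293))/(((344 - 65)²/(-615409))) = (-83426*(-1/34293))/((279²*(-1/615409))) = 11918/(4899*((77841*(-1/615409)))) = 11918/(4899*(-77841/615409)) = (11918/4899)*(-615409/77841) = -7334444462/381343059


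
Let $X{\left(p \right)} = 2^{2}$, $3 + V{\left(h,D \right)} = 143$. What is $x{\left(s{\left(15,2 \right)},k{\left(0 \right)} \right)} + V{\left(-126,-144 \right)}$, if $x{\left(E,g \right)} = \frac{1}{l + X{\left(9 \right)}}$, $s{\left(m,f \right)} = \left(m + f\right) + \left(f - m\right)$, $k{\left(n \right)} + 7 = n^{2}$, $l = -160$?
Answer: $\frac{21839}{156} \approx 139.99$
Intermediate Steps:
$V{\left(h,D \right)} = 140$ ($V{\left(h,D \right)} = -3 + 143 = 140$)
$X{\left(p \right)} = 4$
$k{\left(n \right)} = -7 + n^{2}$
$s{\left(m,f \right)} = 2 f$ ($s{\left(m,f \right)} = \left(f + m\right) + \left(f - m\right) = 2 f$)
$x{\left(E,g \right)} = - \frac{1}{156}$ ($x{\left(E,g \right)} = \frac{1}{-160 + 4} = \frac{1}{-156} = - \frac{1}{156}$)
$x{\left(s{\left(15,2 \right)},k{\left(0 \right)} \right)} + V{\left(-126,-144 \right)} = - \frac{1}{156} + 140 = \frac{21839}{156}$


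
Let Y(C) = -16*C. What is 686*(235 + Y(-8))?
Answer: 249018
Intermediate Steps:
686*(235 + Y(-8)) = 686*(235 - 16*(-8)) = 686*(235 + 128) = 686*363 = 249018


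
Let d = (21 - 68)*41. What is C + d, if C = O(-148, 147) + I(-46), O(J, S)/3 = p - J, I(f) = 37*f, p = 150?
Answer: -2735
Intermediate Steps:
O(J, S) = 450 - 3*J (O(J, S) = 3*(150 - J) = 450 - 3*J)
C = -808 (C = (450 - 3*(-148)) + 37*(-46) = (450 + 444) - 1702 = 894 - 1702 = -808)
d = -1927 (d = -47*41 = -1927)
C + d = -808 - 1927 = -2735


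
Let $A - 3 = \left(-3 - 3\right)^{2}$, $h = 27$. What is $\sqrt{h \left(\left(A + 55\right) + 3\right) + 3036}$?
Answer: $\sqrt{5655} \approx 75.2$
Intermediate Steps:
$A = 39$ ($A = 3 + \left(-3 - 3\right)^{2} = 3 + \left(-6\right)^{2} = 3 + 36 = 39$)
$\sqrt{h \left(\left(A + 55\right) + 3\right) + 3036} = \sqrt{27 \left(\left(39 + 55\right) + 3\right) + 3036} = \sqrt{27 \left(94 + 3\right) + 3036} = \sqrt{27 \cdot 97 + 3036} = \sqrt{2619 + 3036} = \sqrt{5655}$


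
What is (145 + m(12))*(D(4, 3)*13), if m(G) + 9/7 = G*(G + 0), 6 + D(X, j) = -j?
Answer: -235638/7 ≈ -33663.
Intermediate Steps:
D(X, j) = -6 - j
m(G) = -9/7 + G² (m(G) = -9/7 + G*(G + 0) = -9/7 + G*G = -9/7 + G²)
(145 + m(12))*(D(4, 3)*13) = (145 + (-9/7 + 12²))*((-6 - 1*3)*13) = (145 + (-9/7 + 144))*((-6 - 3)*13) = (145 + 999/7)*(-9*13) = (2014/7)*(-117) = -235638/7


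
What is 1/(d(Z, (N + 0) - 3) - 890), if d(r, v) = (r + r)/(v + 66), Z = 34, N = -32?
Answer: -31/27522 ≈ -0.0011264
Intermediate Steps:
d(r, v) = 2*r/(66 + v) (d(r, v) = (2*r)/(66 + v) = 2*r/(66 + v))
1/(d(Z, (N + 0) - 3) - 890) = 1/(2*34/(66 + ((-32 + 0) - 3)) - 890) = 1/(2*34/(66 + (-32 - 3)) - 890) = 1/(2*34/(66 - 35) - 890) = 1/(2*34/31 - 890) = 1/(2*34*(1/31) - 890) = 1/(68/31 - 890) = 1/(-27522/31) = -31/27522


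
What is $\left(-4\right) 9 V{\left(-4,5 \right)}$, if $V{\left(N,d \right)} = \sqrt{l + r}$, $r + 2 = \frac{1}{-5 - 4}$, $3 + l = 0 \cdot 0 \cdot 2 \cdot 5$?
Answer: $- 12 i \sqrt{46} \approx - 81.388 i$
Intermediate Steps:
$l = -3$ ($l = -3 + 0 \cdot 0 \cdot 2 \cdot 5 = -3 + 0 \cdot 2 \cdot 5 = -3 + 0 \cdot 5 = -3 + 0 = -3$)
$r = - \frac{19}{9}$ ($r = -2 + \frac{1}{-5 - 4} = -2 + \frac{1}{-9} = -2 - \frac{1}{9} = - \frac{19}{9} \approx -2.1111$)
$V{\left(N,d \right)} = \frac{i \sqrt{46}}{3}$ ($V{\left(N,d \right)} = \sqrt{-3 - \frac{19}{9}} = \sqrt{- \frac{46}{9}} = \frac{i \sqrt{46}}{3}$)
$\left(-4\right) 9 V{\left(-4,5 \right)} = \left(-4\right) 9 \frac{i \sqrt{46}}{3} = - 36 \frac{i \sqrt{46}}{3} = - 12 i \sqrt{46}$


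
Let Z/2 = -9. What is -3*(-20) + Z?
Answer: 42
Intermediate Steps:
Z = -18 (Z = 2*(-9) = -18)
-3*(-20) + Z = -3*(-20) - 18 = 60 - 18 = 42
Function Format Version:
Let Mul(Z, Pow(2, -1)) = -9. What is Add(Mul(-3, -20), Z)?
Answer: 42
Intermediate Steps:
Z = -18 (Z = Mul(2, -9) = -18)
Add(Mul(-3, -20), Z) = Add(Mul(-3, -20), -18) = Add(60, -18) = 42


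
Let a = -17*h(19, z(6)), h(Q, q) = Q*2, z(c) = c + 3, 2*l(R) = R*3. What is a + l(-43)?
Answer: -1421/2 ≈ -710.50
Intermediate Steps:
l(R) = 3*R/2 (l(R) = (R*3)/2 = (3*R)/2 = 3*R/2)
z(c) = 3 + c
h(Q, q) = 2*Q
a = -646 (a = -34*19 = -17*38 = -646)
a + l(-43) = -646 + (3/2)*(-43) = -646 - 129/2 = -1421/2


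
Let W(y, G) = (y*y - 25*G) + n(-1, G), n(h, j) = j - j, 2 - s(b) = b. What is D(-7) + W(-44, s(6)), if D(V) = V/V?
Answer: 2037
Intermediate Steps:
s(b) = 2 - b
n(h, j) = 0
D(V) = 1
W(y, G) = y² - 25*G (W(y, G) = (y*y - 25*G) + 0 = (y² - 25*G) + 0 = y² - 25*G)
D(-7) + W(-44, s(6)) = 1 + ((-44)² - 25*(2 - 1*6)) = 1 + (1936 - 25*(2 - 6)) = 1 + (1936 - 25*(-4)) = 1 + (1936 + 100) = 1 + 2036 = 2037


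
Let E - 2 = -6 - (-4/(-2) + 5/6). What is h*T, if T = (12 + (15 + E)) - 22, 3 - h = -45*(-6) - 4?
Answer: 2893/6 ≈ 482.17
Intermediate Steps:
E = -41/6 (E = 2 + (-6 - (-4/(-2) + 5/6)) = 2 + (-6 - (-4*(-½) + 5*(⅙))) = 2 + (-6 - (2 + ⅚)) = 2 + (-6 - 1*17/6) = 2 + (-6 - 17/6) = 2 - 53/6 = -41/6 ≈ -6.8333)
h = -263 (h = 3 - (-45*(-6) - 4) = 3 - (270 - 4) = 3 - 1*266 = 3 - 266 = -263)
T = -11/6 (T = (12 + (15 - 41/6)) - 22 = (12 + 49/6) - 22 = 121/6 - 22 = -11/6 ≈ -1.8333)
h*T = -263*(-11/6) = 2893/6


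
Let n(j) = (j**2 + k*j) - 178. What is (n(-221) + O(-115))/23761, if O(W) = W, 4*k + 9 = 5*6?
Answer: 189551/95044 ≈ 1.9944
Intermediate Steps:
k = 21/4 (k = -9/4 + (5*6)/4 = -9/4 + (1/4)*30 = -9/4 + 15/2 = 21/4 ≈ 5.2500)
n(j) = -178 + j**2 + 21*j/4 (n(j) = (j**2 + 21*j/4) - 178 = -178 + j**2 + 21*j/4)
(n(-221) + O(-115))/23761 = ((-178 + (-221)**2 + (21/4)*(-221)) - 115)/23761 = ((-178 + 48841 - 4641/4) - 115)*(1/23761) = (190011/4 - 115)*(1/23761) = (189551/4)*(1/23761) = 189551/95044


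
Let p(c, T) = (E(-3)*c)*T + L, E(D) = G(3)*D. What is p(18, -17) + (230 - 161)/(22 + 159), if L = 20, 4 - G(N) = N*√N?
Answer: 668321/181 - 2754*√3 ≈ -1077.7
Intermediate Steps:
G(N) = 4 - N^(3/2) (G(N) = 4 - N*√N = 4 - N^(3/2))
E(D) = D*(4 - 3*√3) (E(D) = (4 - 3^(3/2))*D = (4 - 3*√3)*D = D*(4 - 3*√3))
p(c, T) = 20 + T*c*(-12 + 9*√3) (p(c, T) = ((-3*(4 - 3*√3))*c)*T + 20 = ((-12 + 9*√3)*c)*T + 20 = (c*(-12 + 9*√3))*T + 20 = T*c*(-12 + 9*√3) + 20 = 20 + T*c*(-12 + 9*√3))
p(18, -17) + (230 - 161)/(22 + 159) = (20 + 3*(-17)*18*(-4 + 3*√3)) + (230 - 161)/(22 + 159) = (20 + (3672 - 2754*√3)) + 69/181 = (3692 - 2754*√3) + 69*(1/181) = (3692 - 2754*√3) + 69/181 = 668321/181 - 2754*√3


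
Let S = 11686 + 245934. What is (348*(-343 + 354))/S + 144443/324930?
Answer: 34959307/76098606 ≈ 0.45939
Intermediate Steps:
S = 257620
(348*(-343 + 354))/S + 144443/324930 = (348*(-343 + 354))/257620 + 144443/324930 = (348*11)*(1/257620) + 144443*(1/324930) = 3828*(1/257620) + 144443/324930 = 87/5855 + 144443/324930 = 34959307/76098606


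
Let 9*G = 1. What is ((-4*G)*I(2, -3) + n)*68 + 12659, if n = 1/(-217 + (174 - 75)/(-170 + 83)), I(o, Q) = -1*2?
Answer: 362075551/28467 ≈ 12719.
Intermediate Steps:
I(o, Q) = -2
G = ⅑ (G = (⅑)*1 = ⅑ ≈ 0.11111)
n = -29/6326 (n = 1/(-217 + 99/(-87)) = 1/(-217 + 99*(-1/87)) = 1/(-217 - 33/29) = 1/(-6326/29) = -29/6326 ≈ -0.0045843)
((-4*G)*I(2, -3) + n)*68 + 12659 = (-4*⅑*(-2) - 29/6326)*68 + 12659 = (-4/9*(-2) - 29/6326)*68 + 12659 = (8/9 - 29/6326)*68 + 12659 = (50347/56934)*68 + 12659 = 1711798/28467 + 12659 = 362075551/28467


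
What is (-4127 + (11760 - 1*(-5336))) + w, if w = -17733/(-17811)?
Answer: 77002864/5937 ≈ 12970.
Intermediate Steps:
w = 5911/5937 (w = -17733*(-1/17811) = 5911/5937 ≈ 0.99562)
(-4127 + (11760 - 1*(-5336))) + w = (-4127 + (11760 - 1*(-5336))) + 5911/5937 = (-4127 + (11760 + 5336)) + 5911/5937 = (-4127 + 17096) + 5911/5937 = 12969 + 5911/5937 = 77002864/5937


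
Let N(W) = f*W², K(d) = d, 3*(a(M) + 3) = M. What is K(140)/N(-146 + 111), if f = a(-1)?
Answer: -6/175 ≈ -0.034286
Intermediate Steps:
a(M) = -3 + M/3
f = -10/3 (f = -3 + (⅓)*(-1) = -3 - ⅓ = -10/3 ≈ -3.3333)
N(W) = -10*W²/3
K(140)/N(-146 + 111) = 140/((-10*(-146 + 111)²/3)) = 140/((-10/3*(-35)²)) = 140/((-10/3*1225)) = 140/(-12250/3) = 140*(-3/12250) = -6/175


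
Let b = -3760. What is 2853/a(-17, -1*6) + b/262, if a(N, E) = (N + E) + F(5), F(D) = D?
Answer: -45287/262 ≈ -172.85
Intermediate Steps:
a(N, E) = 5 + E + N (a(N, E) = (N + E) + 5 = (E + N) + 5 = 5 + E + N)
2853/a(-17, -1*6) + b/262 = 2853/(5 - 1*6 - 17) - 3760/262 = 2853/(5 - 6 - 17) - 3760*1/262 = 2853/(-18) - 1880/131 = 2853*(-1/18) - 1880/131 = -317/2 - 1880/131 = -45287/262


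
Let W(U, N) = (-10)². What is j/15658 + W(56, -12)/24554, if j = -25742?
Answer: -157625817/96116633 ≈ -1.6399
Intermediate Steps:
W(U, N) = 100
j/15658 + W(56, -12)/24554 = -25742/15658 + 100/24554 = -25742*1/15658 + 100*(1/24554) = -12871/7829 + 50/12277 = -157625817/96116633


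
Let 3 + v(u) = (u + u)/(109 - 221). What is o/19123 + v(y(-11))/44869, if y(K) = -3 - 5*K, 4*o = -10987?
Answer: -313903041/2184076076 ≈ -0.14372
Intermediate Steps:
o = -10987/4 (o = (¼)*(-10987) = -10987/4 ≈ -2746.8)
v(u) = -3 - u/56 (v(u) = -3 + (u + u)/(109 - 221) = -3 + (2*u)/(-112) = -3 - u/56)
o/19123 + v(y(-11))/44869 = -10987/4/19123 + (-3 - (-3 - 5*(-11))/56)/44869 = -10987/4*1/19123 + (-3 - (-3 + 55)/56)*(1/44869) = -10987/76492 + (-3 - 1/56*52)*(1/44869) = -10987/76492 + (-3 - 13/14)*(1/44869) = -10987/76492 - 55/14*1/44869 = -10987/76492 - 5/57106 = -313903041/2184076076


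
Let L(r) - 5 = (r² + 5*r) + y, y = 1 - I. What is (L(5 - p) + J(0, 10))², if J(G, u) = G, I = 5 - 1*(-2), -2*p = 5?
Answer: 137641/16 ≈ 8602.6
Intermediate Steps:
p = -5/2 (p = -½*5 = -5/2 ≈ -2.5000)
I = 7 (I = 5 + 2 = 7)
y = -6 (y = 1 - 1*7 = 1 - 7 = -6)
L(r) = -1 + r² + 5*r (L(r) = 5 + ((r² + 5*r) - 6) = 5 + (-6 + r² + 5*r) = -1 + r² + 5*r)
(L(5 - p) + J(0, 10))² = ((-1 + (5 - 1*(-5/2))² + 5*(5 - 1*(-5/2))) + 0)² = ((-1 + (5 + 5/2)² + 5*(5 + 5/2)) + 0)² = ((-1 + (15/2)² + 5*(15/2)) + 0)² = ((-1 + 225/4 + 75/2) + 0)² = (371/4 + 0)² = (371/4)² = 137641/16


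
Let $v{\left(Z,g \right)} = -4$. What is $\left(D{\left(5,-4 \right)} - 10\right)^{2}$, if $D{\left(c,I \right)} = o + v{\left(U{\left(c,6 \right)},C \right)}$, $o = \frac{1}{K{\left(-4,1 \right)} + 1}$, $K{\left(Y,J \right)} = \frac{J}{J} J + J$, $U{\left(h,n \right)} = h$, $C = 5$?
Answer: $\frac{1681}{9} \approx 186.78$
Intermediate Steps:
$K{\left(Y,J \right)} = 2 J$ ($K{\left(Y,J \right)} = 1 J + J = J + J = 2 J$)
$o = \frac{1}{3}$ ($o = \frac{1}{2 \cdot 1 + 1} = \frac{1}{2 + 1} = \frac{1}{3} \approx 0.33333$)
$D{\left(c,I \right)} = - \frac{11}{3}$ ($D{\left(c,I \right)} = \frac{1}{3} - 4 = - \frac{11}{3}$)
$\left(D{\left(5,-4 \right)} - 10\right)^{2} = \left(- \frac{11}{3} - 10\right)^{2} = \left(- \frac{41}{3}\right)^{2} = \frac{1681}{9}$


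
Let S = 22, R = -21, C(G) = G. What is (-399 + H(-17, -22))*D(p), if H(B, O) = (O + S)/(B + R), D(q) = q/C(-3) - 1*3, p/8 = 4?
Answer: 5453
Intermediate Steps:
p = 32 (p = 8*4 = 32)
D(q) = -3 - q/3 (D(q) = q/(-3) - 1*3 = q*(-1/3) - 3 = -q/3 - 3 = -3 - q/3)
H(B, O) = (22 + O)/(-21 + B) (H(B, O) = (O + 22)/(B - 21) = (22 + O)/(-21 + B))
(-399 + H(-17, -22))*D(p) = (-399 + (22 - 22)/(-21 - 17))*(-3 - 1/3*32) = (-399 + 0/(-38))*(-3 - 32/3) = (-399 - 1/38*0)*(-41/3) = (-399 + 0)*(-41/3) = -399*(-41/3) = 5453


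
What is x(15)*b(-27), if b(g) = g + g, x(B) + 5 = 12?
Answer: -378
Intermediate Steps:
x(B) = 7 (x(B) = -5 + 12 = 7)
b(g) = 2*g
x(15)*b(-27) = 7*(2*(-27)) = 7*(-54) = -378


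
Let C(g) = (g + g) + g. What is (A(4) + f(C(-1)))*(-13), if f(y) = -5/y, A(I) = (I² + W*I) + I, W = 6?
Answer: -1781/3 ≈ -593.67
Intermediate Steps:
A(I) = I² + 7*I (A(I) = (I² + 6*I) + I = I² + 7*I)
C(g) = 3*g (C(g) = 2*g + g = 3*g)
(A(4) + f(C(-1)))*(-13) = (4*(7 + 4) - 5/(3*(-1)))*(-13) = (4*11 - 5/(-3))*(-13) = (44 - 5*(-⅓))*(-13) = (44 + 5/3)*(-13) = (137/3)*(-13) = -1781/3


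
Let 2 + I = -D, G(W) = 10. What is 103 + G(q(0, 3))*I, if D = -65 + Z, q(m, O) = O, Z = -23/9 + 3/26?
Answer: 88616/117 ≈ 757.40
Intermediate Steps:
Z = -571/234 (Z = -23*⅑ + 3*(1/26) = -23/9 + 3/26 = -571/234 ≈ -2.4402)
D = -15781/234 (D = -65 - 571/234 = -15781/234 ≈ -67.440)
I = 15313/234 (I = -2 - 1*(-15781/234) = -2 + 15781/234 = 15313/234 ≈ 65.440)
103 + G(q(0, 3))*I = 103 + 10*(15313/234) = 103 + 76565/117 = 88616/117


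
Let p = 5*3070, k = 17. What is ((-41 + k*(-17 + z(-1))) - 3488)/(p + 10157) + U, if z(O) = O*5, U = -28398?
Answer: -724351689/25507 ≈ -28398.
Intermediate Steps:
z(O) = 5*O
p = 15350
((-41 + k*(-17 + z(-1))) - 3488)/(p + 10157) + U = ((-41 + 17*(-17 + 5*(-1))) - 3488)/(15350 + 10157) - 28398 = ((-41 + 17*(-17 - 5)) - 3488)/25507 - 28398 = ((-41 + 17*(-22)) - 3488)*(1/25507) - 28398 = ((-41 - 374) - 3488)*(1/25507) - 28398 = (-415 - 3488)*(1/25507) - 28398 = -3903*1/25507 - 28398 = -3903/25507 - 28398 = -724351689/25507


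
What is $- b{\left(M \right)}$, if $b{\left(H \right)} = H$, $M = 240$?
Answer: $-240$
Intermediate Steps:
$- b{\left(M \right)} = \left(-1\right) 240 = -240$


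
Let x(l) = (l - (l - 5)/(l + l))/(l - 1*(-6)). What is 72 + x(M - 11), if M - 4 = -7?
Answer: 16539/224 ≈ 73.835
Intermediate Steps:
M = -3 (M = 4 - 7 = -3)
x(l) = (l - (-5 + l)/(2*l))/(6 + l) (x(l) = (l - (-5 + l)/(2*l))/(l + 6) = (l - (-5 + l)*1/(2*l))/(6 + l) = (l - (-5 + l)/(2*l))/(6 + l))
72 + x(M - 11) = 72 + (5 - (-3 - 11) + 2*(-3 - 11)²)/(2*(-3 - 11)*(6 + (-3 - 11))) = 72 + (½)*(5 - 1*(-14) + 2*(-14)²)/(-14*(6 - 14)) = 72 + (½)*(-1/14)*(5 + 14 + 2*196)/(-8) = 72 + (½)*(-1/14)*(-⅛)*(5 + 14 + 392) = 72 + (½)*(-1/14)*(-⅛)*411 = 72 + 411/224 = 16539/224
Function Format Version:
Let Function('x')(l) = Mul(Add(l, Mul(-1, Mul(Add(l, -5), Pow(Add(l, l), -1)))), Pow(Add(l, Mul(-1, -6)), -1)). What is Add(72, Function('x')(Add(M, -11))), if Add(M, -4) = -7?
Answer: Rational(16539, 224) ≈ 73.835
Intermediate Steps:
M = -3 (M = Add(4, -7) = -3)
Function('x')(l) = Mul(Pow(Add(6, l), -1), Add(l, Mul(Rational(-1, 2), Pow(l, -1), Add(-5, l)))) (Function('x')(l) = Mul(Add(l, Mul(-1, Mul(Add(-5, l), Pow(Mul(2, l), -1)))), Pow(Add(l, 6), -1)) = Mul(Add(l, Mul(-1, Mul(Add(-5, l), Mul(Rational(1, 2), Pow(l, -1))))), Pow(Add(6, l), -1)) = Mul(Add(l, Mul(-1, Mul(Rational(1, 2), Pow(l, -1), Add(-5, l)))), Pow(Add(6, l), -1)) = Mul(Add(l, Mul(Rational(-1, 2), Pow(l, -1), Add(-5, l))), Pow(Add(6, l), -1)) = Mul(Pow(Add(6, l), -1), Add(l, Mul(Rational(-1, 2), Pow(l, -1), Add(-5, l)))))
Add(72, Function('x')(Add(M, -11))) = Add(72, Mul(Rational(1, 2), Pow(Add(-3, -11), -1), Pow(Add(6, Add(-3, -11)), -1), Add(5, Mul(-1, Add(-3, -11)), Mul(2, Pow(Add(-3, -11), 2))))) = Add(72, Mul(Rational(1, 2), Pow(-14, -1), Pow(Add(6, -14), -1), Add(5, Mul(-1, -14), Mul(2, Pow(-14, 2))))) = Add(72, Mul(Rational(1, 2), Rational(-1, 14), Pow(-8, -1), Add(5, 14, Mul(2, 196)))) = Add(72, Mul(Rational(1, 2), Rational(-1, 14), Rational(-1, 8), Add(5, 14, 392))) = Add(72, Mul(Rational(1, 2), Rational(-1, 14), Rational(-1, 8), 411)) = Add(72, Rational(411, 224)) = Rational(16539, 224)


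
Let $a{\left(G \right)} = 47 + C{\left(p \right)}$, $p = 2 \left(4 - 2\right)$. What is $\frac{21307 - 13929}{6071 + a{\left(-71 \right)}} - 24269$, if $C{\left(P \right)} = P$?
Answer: $- \frac{74283720}{3061} \approx -24268.0$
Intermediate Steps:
$p = 4$ ($p = 2 \left(4 - 2\right) = 2 \cdot 2 = 4$)
$a{\left(G \right)} = 51$ ($a{\left(G \right)} = 47 + 4 = 51$)
$\frac{21307 - 13929}{6071 + a{\left(-71 \right)}} - 24269 = \frac{21307 - 13929}{6071 + 51} - 24269 = \frac{7378}{6122} - 24269 = 7378 \cdot \frac{1}{6122} - 24269 = \frac{3689}{3061} - 24269 = - \frac{74283720}{3061}$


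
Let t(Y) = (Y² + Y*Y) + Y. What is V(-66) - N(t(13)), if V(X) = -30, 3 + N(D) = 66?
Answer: -93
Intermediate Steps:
t(Y) = Y + 2*Y² (t(Y) = (Y² + Y²) + Y = 2*Y² + Y = Y + 2*Y²)
N(D) = 63 (N(D) = -3 + 66 = 63)
V(-66) - N(t(13)) = -30 - 1*63 = -30 - 63 = -93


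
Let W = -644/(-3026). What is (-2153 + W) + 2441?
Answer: 436066/1513 ≈ 288.21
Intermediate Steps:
W = 322/1513 (W = -644*(-1/3026) = 322/1513 ≈ 0.21282)
(-2153 + W) + 2441 = (-2153 + 322/1513) + 2441 = -3257167/1513 + 2441 = 436066/1513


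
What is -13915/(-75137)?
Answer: 13915/75137 ≈ 0.18519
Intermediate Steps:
-13915/(-75137) = -13915*(-1)/75137 = -1*(-13915/75137) = 13915/75137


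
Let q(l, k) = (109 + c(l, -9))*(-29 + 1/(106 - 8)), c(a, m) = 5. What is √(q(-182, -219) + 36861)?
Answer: 2*√411063/7 ≈ 183.18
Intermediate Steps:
q(l, k) = -161937/49 (q(l, k) = (109 + 5)*(-29 + 1/(106 - 8)) = 114*(-29 + 1/98) = 114*(-2841/98) = -161937/49)
√(q(-182, -219) + 36861) = √(-161937/49 + 36861) = √(1644252/49) = 2*√411063/7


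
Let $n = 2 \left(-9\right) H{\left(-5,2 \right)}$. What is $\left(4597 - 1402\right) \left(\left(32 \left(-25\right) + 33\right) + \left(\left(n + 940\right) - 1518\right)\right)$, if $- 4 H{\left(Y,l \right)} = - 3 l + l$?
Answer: $-4354785$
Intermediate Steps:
$H{\left(Y,l \right)} = \frac{l}{2}$ ($H{\left(Y,l \right)} = - \frac{- 3 l + l}{4} = - \frac{\left(-2\right) l}{4} = \frac{l}{2}$)
$n = -18$ ($n = 2 \left(-9\right) \frac{1}{2} \cdot 2 = \left(-18\right) 1 = -18$)
$\left(4597 - 1402\right) \left(\left(32 \left(-25\right) + 33\right) + \left(\left(n + 940\right) - 1518\right)\right) = \left(4597 - 1402\right) \left(\left(32 \left(-25\right) + 33\right) + \left(\left(-18 + 940\right) - 1518\right)\right) = 3195 \left(\left(-800 + 33\right) + \left(922 - 1518\right)\right) = 3195 \left(-767 - 596\right) = 3195 \left(-1363\right) = -4354785$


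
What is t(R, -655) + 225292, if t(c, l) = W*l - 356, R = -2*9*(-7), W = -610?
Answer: 624486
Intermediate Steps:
R = 126 (R = -18*(-7) = 126)
t(c, l) = -356 - 610*l (t(c, l) = -610*l - 356 = -356 - 610*l)
t(R, -655) + 225292 = (-356 - 610*(-655)) + 225292 = (-356 + 399550) + 225292 = 399194 + 225292 = 624486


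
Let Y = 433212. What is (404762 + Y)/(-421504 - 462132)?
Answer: -418987/441818 ≈ -0.94833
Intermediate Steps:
(404762 + Y)/(-421504 - 462132) = (404762 + 433212)/(-421504 - 462132) = 837974/(-883636) = 837974*(-1/883636) = -418987/441818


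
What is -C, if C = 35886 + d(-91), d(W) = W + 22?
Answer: -35817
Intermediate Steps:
d(W) = 22 + W
C = 35817 (C = 35886 + (22 - 91) = 35886 - 69 = 35817)
-C = -1*35817 = -35817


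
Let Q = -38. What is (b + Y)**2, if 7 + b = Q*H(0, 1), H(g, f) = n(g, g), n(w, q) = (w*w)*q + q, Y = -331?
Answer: 114244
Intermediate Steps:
n(w, q) = q + q*w**2 (n(w, q) = w**2*q + q = q*w**2 + q = q + q*w**2)
H(g, f) = g*(1 + g**2)
b = -7 (b = -7 - 38*(0 + 0**3) = -7 - 38*(0 + 0) = -7 - 38*0 = -7 + 0 = -7)
(b + Y)**2 = (-7 - 331)**2 = (-338)**2 = 114244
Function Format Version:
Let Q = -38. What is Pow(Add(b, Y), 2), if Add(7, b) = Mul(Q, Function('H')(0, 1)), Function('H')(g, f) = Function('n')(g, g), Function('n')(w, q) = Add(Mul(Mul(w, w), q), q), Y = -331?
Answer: 114244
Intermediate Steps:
Function('n')(w, q) = Add(q, Mul(q, Pow(w, 2))) (Function('n')(w, q) = Add(Mul(Pow(w, 2), q), q) = Add(Mul(q, Pow(w, 2)), q) = Add(q, Mul(q, Pow(w, 2))))
Function('H')(g, f) = Mul(g, Add(1, Pow(g, 2)))
b = -7 (b = Add(-7, Mul(-38, Add(0, Pow(0, 3)))) = Add(-7, Mul(-38, Add(0, 0))) = Add(-7, Mul(-38, 0)) = Add(-7, 0) = -7)
Pow(Add(b, Y), 2) = Pow(Add(-7, -331), 2) = Pow(-338, 2) = 114244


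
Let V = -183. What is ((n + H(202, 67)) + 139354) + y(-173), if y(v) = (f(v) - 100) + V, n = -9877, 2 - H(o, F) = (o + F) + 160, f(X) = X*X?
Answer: 158696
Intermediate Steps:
f(X) = X**2
H(o, F) = -158 - F - o (H(o, F) = 2 - ((o + F) + 160) = 2 - ((F + o) + 160) = 2 - (160 + F + o) = 2 + (-160 - F - o) = -158 - F - o)
y(v) = -283 + v**2 (y(v) = (v**2 - 100) - 183 = (-100 + v**2) - 183 = -283 + v**2)
((n + H(202, 67)) + 139354) + y(-173) = ((-9877 + (-158 - 1*67 - 1*202)) + 139354) + (-283 + (-173)**2) = ((-9877 + (-158 - 67 - 202)) + 139354) + (-283 + 29929) = ((-9877 - 427) + 139354) + 29646 = (-10304 + 139354) + 29646 = 129050 + 29646 = 158696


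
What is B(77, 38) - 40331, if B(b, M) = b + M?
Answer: -40216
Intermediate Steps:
B(b, M) = M + b
B(77, 38) - 40331 = (38 + 77) - 40331 = 115 - 40331 = -40216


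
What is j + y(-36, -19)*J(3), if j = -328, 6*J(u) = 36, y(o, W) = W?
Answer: -442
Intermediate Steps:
J(u) = 6 (J(u) = (⅙)*36 = 6)
j + y(-36, -19)*J(3) = -328 - 19*6 = -328 - 114 = -442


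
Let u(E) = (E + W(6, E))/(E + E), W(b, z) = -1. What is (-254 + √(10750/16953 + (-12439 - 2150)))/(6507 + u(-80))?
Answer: -40640/1041201 + 160*I*√4192757760351/17651480553 ≈ -0.039032 + 0.01856*I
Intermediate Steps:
u(E) = (-1 + E)/(2*E) (u(E) = (E - 1)/(E + E) = (-1 + E)/((2*E)) = (-1 + E)*(1/(2*E)) = (-1 + E)/(2*E))
(-254 + √(10750/16953 + (-12439 - 2150)))/(6507 + u(-80)) = (-254 + √(10750/16953 + (-12439 - 2150)))/(6507 + (½)*(-1 - 80)/(-80)) = (-254 + √(10750*(1/16953) - 14589))/(6507 + (½)*(-1/80)*(-81)) = (-254 + √(10750/16953 - 14589))/(6507 + 81/160) = (-254 + √(-247316567/16953))/(1041201/160) = (-254 + I*√4192757760351/16953)*(160/1041201) = -40640/1041201 + 160*I*√4192757760351/17651480553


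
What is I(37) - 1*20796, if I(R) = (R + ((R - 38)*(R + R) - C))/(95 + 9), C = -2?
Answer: -2162819/104 ≈ -20796.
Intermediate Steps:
I(R) = 1/52 + R/104 + R*(-38 + R)/52 (I(R) = (R + ((R - 38)*(R + R) - 1*(-2)))/(95 + 9) = (R + ((-38 + R)*(2*R) + 2))/104 = (R + (2*R*(-38 + R) + 2))*(1/104) = (R + (2 + 2*R*(-38 + R)))*(1/104) = (2 + R + 2*R*(-38 + R))*(1/104) = 1/52 + R/104 + R*(-38 + R)/52)
I(37) - 1*20796 = (1/52 - 75/104*37 + (1/52)*37²) - 1*20796 = (1/52 - 2775/104 + (1/52)*1369) - 20796 = (1/52 - 2775/104 + 1369/52) - 20796 = -35/104 - 20796 = -2162819/104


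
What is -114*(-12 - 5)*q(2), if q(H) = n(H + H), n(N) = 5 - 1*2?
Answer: 5814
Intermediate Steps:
n(N) = 3 (n(N) = 5 - 2 = 3)
q(H) = 3
-114*(-12 - 5)*q(2) = -114*(-12 - 5)*3 = -(-1938)*3 = -114*(-51) = 5814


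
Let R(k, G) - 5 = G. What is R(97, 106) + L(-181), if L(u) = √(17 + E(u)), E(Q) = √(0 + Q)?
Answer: 111 + √(17 + I*√181) ≈ 115.4 + 1.5296*I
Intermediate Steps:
E(Q) = √Q
R(k, G) = 5 + G
L(u) = √(17 + √u)
R(97, 106) + L(-181) = (5 + 106) + √(17 + √(-181)) = 111 + √(17 + I*√181)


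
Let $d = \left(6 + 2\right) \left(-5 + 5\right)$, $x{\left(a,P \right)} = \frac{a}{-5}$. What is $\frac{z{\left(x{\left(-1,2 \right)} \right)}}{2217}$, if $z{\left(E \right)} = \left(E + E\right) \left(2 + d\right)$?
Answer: $\frac{4}{11085} \approx 0.00036085$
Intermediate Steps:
$x{\left(a,P \right)} = - \frac{a}{5}$ ($x{\left(a,P \right)} = a \left(- \frac{1}{5}\right) = - \frac{a}{5}$)
$d = 0$ ($d = 8 \cdot 0 = 0$)
$z{\left(E \right)} = 4 E$ ($z{\left(E \right)} = \left(E + E\right) \left(2 + 0\right) = 2 E 2 = 4 E$)
$\frac{z{\left(x{\left(-1,2 \right)} \right)}}{2217} = \frac{4 \left(\left(- \frac{1}{5}\right) \left(-1\right)\right)}{2217} = \frac{4 \cdot \frac{1}{5}}{2217} = \frac{1}{2217} \cdot \frac{4}{5} = \frac{4}{11085}$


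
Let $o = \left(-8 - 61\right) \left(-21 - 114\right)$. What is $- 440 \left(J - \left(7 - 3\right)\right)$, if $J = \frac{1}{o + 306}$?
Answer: $\frac{16932520}{9621} \approx 1760.0$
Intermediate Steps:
$o = 9315$ ($o = \left(-69\right) \left(-135\right) = 9315$)
$J = \frac{1}{9621}$ ($J = \frac{1}{9315 + 306} = \frac{1}{9621} \approx 0.00010394$)
$- 440 \left(J - \left(7 - 3\right)\right) = - 440 \left(\frac{1}{9621} - \left(7 - 3\right)\right) = - 440 \left(\frac{1}{9621} - 4\right) = \left(-440\right) \left(- \frac{38483}{9621}\right) = \frac{16932520}{9621}$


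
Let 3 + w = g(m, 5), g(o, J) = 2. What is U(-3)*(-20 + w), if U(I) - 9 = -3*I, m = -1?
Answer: -378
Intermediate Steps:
U(I) = 9 - 3*I
w = -1 (w = -3 + 2 = -1)
U(-3)*(-20 + w) = (9 - 3*(-3))*(-20 - 1) = (9 + 9)*(-21) = 18*(-21) = -378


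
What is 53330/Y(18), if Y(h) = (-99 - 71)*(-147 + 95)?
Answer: 5333/884 ≈ 6.0328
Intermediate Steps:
Y(h) = 8840 (Y(h) = -170*(-52) = 8840)
53330/Y(18) = 53330/8840 = 53330*(1/8840) = 5333/884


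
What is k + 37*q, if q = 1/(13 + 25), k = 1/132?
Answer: 2461/2508 ≈ 0.98126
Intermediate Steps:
k = 1/132 ≈ 0.0075758
q = 1/38 ≈ 0.026316
k + 37*q = 1/132 + 37*(1/38) = 1/132 + 37/38 = 2461/2508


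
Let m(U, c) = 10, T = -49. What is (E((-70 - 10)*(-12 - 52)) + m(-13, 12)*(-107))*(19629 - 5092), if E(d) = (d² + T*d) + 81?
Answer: 377417313147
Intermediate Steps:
E(d) = 81 + d² - 49*d (E(d) = (d² - 49*d) + 81 = 81 + d² - 49*d)
(E((-70 - 10)*(-12 - 52)) + m(-13, 12)*(-107))*(19629 - 5092) = ((81 + ((-70 - 10)*(-12 - 52))² - 49*(-70 - 10)*(-12 - 52)) + 10*(-107))*(19629 - 5092) = ((81 + (-80*(-64))² - (-3920)*(-64)) - 1070)*14537 = ((81 + 5120² - 49*5120) - 1070)*14537 = ((81 + 26214400 - 250880) - 1070)*14537 = (25963601 - 1070)*14537 = 25962531*14537 = 377417313147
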